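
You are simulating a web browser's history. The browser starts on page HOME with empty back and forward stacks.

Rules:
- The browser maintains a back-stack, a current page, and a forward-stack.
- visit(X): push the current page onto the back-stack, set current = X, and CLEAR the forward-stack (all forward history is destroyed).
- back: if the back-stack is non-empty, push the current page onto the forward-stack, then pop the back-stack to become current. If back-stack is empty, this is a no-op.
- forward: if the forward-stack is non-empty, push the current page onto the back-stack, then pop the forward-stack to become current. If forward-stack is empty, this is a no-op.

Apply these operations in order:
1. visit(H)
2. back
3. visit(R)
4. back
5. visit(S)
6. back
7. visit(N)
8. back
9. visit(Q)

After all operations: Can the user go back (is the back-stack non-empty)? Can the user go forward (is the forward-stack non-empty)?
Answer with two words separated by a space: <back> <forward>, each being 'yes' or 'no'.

After 1 (visit(H)): cur=H back=1 fwd=0
After 2 (back): cur=HOME back=0 fwd=1
After 3 (visit(R)): cur=R back=1 fwd=0
After 4 (back): cur=HOME back=0 fwd=1
After 5 (visit(S)): cur=S back=1 fwd=0
After 6 (back): cur=HOME back=0 fwd=1
After 7 (visit(N)): cur=N back=1 fwd=0
After 8 (back): cur=HOME back=0 fwd=1
After 9 (visit(Q)): cur=Q back=1 fwd=0

Answer: yes no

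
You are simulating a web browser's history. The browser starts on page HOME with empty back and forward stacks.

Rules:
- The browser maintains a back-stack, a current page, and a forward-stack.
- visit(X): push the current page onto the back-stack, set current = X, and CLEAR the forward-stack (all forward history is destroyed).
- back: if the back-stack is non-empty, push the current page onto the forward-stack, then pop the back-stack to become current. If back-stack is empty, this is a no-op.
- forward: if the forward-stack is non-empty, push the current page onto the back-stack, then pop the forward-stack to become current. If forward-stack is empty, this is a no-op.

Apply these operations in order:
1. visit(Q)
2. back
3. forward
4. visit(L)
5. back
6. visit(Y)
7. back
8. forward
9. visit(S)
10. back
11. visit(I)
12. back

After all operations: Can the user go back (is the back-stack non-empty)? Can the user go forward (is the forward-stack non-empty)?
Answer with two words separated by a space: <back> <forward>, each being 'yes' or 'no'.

After 1 (visit(Q)): cur=Q back=1 fwd=0
After 2 (back): cur=HOME back=0 fwd=1
After 3 (forward): cur=Q back=1 fwd=0
After 4 (visit(L)): cur=L back=2 fwd=0
After 5 (back): cur=Q back=1 fwd=1
After 6 (visit(Y)): cur=Y back=2 fwd=0
After 7 (back): cur=Q back=1 fwd=1
After 8 (forward): cur=Y back=2 fwd=0
After 9 (visit(S)): cur=S back=3 fwd=0
After 10 (back): cur=Y back=2 fwd=1
After 11 (visit(I)): cur=I back=3 fwd=0
After 12 (back): cur=Y back=2 fwd=1

Answer: yes yes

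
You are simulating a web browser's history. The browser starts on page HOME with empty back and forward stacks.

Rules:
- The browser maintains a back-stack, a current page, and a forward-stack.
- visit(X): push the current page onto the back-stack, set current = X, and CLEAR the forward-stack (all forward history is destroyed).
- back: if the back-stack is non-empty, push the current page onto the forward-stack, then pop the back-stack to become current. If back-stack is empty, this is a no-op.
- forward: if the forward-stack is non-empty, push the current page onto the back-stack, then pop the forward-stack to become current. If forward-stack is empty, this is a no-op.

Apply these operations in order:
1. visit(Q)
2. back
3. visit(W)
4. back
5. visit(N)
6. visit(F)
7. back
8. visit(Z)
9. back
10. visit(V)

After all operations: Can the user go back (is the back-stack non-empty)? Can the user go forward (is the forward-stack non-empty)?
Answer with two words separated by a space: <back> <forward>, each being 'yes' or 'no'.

After 1 (visit(Q)): cur=Q back=1 fwd=0
After 2 (back): cur=HOME back=0 fwd=1
After 3 (visit(W)): cur=W back=1 fwd=0
After 4 (back): cur=HOME back=0 fwd=1
After 5 (visit(N)): cur=N back=1 fwd=0
After 6 (visit(F)): cur=F back=2 fwd=0
After 7 (back): cur=N back=1 fwd=1
After 8 (visit(Z)): cur=Z back=2 fwd=0
After 9 (back): cur=N back=1 fwd=1
After 10 (visit(V)): cur=V back=2 fwd=0

Answer: yes no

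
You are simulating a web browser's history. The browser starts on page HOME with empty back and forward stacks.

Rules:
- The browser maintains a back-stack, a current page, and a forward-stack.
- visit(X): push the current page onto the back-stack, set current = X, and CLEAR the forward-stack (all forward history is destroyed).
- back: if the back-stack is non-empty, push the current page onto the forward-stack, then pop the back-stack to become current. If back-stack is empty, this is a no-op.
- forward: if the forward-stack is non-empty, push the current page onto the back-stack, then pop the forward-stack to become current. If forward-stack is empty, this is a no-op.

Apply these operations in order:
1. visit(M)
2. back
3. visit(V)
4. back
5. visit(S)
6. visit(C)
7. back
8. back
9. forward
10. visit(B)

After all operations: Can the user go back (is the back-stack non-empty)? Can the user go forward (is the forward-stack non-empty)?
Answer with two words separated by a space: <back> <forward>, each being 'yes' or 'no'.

After 1 (visit(M)): cur=M back=1 fwd=0
After 2 (back): cur=HOME back=0 fwd=1
After 3 (visit(V)): cur=V back=1 fwd=0
After 4 (back): cur=HOME back=0 fwd=1
After 5 (visit(S)): cur=S back=1 fwd=0
After 6 (visit(C)): cur=C back=2 fwd=0
After 7 (back): cur=S back=1 fwd=1
After 8 (back): cur=HOME back=0 fwd=2
After 9 (forward): cur=S back=1 fwd=1
After 10 (visit(B)): cur=B back=2 fwd=0

Answer: yes no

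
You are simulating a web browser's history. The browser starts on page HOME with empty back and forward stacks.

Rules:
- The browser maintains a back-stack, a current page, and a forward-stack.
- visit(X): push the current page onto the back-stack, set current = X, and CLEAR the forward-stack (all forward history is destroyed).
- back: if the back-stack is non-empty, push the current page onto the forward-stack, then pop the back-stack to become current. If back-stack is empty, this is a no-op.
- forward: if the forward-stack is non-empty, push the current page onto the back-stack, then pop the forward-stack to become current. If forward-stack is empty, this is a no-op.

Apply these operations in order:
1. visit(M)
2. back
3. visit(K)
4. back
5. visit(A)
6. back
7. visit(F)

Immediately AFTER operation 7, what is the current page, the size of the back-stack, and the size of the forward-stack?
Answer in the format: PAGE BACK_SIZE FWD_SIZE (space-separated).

After 1 (visit(M)): cur=M back=1 fwd=0
After 2 (back): cur=HOME back=0 fwd=1
After 3 (visit(K)): cur=K back=1 fwd=0
After 4 (back): cur=HOME back=0 fwd=1
After 5 (visit(A)): cur=A back=1 fwd=0
After 6 (back): cur=HOME back=0 fwd=1
After 7 (visit(F)): cur=F back=1 fwd=0

F 1 0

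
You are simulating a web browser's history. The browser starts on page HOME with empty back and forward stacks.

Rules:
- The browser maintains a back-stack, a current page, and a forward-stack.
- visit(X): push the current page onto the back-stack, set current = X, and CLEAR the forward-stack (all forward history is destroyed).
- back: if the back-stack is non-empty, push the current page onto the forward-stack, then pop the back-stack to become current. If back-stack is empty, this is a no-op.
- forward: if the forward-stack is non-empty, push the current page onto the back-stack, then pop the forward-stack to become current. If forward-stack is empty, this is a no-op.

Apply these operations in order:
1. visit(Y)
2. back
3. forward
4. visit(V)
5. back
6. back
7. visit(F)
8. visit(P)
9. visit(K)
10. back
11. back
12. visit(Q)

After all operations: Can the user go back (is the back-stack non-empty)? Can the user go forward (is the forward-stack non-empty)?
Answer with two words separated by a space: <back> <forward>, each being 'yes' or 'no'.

After 1 (visit(Y)): cur=Y back=1 fwd=0
After 2 (back): cur=HOME back=0 fwd=1
After 3 (forward): cur=Y back=1 fwd=0
After 4 (visit(V)): cur=V back=2 fwd=0
After 5 (back): cur=Y back=1 fwd=1
After 6 (back): cur=HOME back=0 fwd=2
After 7 (visit(F)): cur=F back=1 fwd=0
After 8 (visit(P)): cur=P back=2 fwd=0
After 9 (visit(K)): cur=K back=3 fwd=0
After 10 (back): cur=P back=2 fwd=1
After 11 (back): cur=F back=1 fwd=2
After 12 (visit(Q)): cur=Q back=2 fwd=0

Answer: yes no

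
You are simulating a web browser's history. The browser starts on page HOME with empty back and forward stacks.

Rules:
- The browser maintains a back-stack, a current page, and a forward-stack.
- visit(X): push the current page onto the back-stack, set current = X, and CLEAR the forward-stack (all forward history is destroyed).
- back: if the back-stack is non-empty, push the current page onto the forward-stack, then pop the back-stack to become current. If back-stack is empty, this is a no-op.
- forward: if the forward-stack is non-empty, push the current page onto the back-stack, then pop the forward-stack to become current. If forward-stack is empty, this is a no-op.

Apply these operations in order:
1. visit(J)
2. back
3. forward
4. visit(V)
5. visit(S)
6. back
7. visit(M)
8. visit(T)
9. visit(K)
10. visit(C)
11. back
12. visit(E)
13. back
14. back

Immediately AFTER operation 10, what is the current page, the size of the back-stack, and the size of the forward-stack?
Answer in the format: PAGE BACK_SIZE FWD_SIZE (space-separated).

After 1 (visit(J)): cur=J back=1 fwd=0
After 2 (back): cur=HOME back=0 fwd=1
After 3 (forward): cur=J back=1 fwd=0
After 4 (visit(V)): cur=V back=2 fwd=0
After 5 (visit(S)): cur=S back=3 fwd=0
After 6 (back): cur=V back=2 fwd=1
After 7 (visit(M)): cur=M back=3 fwd=0
After 8 (visit(T)): cur=T back=4 fwd=0
After 9 (visit(K)): cur=K back=5 fwd=0
After 10 (visit(C)): cur=C back=6 fwd=0

C 6 0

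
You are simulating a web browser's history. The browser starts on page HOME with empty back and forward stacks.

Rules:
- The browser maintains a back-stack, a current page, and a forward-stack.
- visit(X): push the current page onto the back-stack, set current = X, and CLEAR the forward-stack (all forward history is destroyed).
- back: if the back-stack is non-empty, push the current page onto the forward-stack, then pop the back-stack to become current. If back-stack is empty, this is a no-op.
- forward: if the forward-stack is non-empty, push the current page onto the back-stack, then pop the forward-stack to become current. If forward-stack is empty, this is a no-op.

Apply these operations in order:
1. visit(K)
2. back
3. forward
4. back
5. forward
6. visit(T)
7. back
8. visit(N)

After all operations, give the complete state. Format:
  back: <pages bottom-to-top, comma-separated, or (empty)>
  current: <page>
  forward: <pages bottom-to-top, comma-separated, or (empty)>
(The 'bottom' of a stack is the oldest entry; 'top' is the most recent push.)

After 1 (visit(K)): cur=K back=1 fwd=0
After 2 (back): cur=HOME back=0 fwd=1
After 3 (forward): cur=K back=1 fwd=0
After 4 (back): cur=HOME back=0 fwd=1
After 5 (forward): cur=K back=1 fwd=0
After 6 (visit(T)): cur=T back=2 fwd=0
After 7 (back): cur=K back=1 fwd=1
After 8 (visit(N)): cur=N back=2 fwd=0

Answer: back: HOME,K
current: N
forward: (empty)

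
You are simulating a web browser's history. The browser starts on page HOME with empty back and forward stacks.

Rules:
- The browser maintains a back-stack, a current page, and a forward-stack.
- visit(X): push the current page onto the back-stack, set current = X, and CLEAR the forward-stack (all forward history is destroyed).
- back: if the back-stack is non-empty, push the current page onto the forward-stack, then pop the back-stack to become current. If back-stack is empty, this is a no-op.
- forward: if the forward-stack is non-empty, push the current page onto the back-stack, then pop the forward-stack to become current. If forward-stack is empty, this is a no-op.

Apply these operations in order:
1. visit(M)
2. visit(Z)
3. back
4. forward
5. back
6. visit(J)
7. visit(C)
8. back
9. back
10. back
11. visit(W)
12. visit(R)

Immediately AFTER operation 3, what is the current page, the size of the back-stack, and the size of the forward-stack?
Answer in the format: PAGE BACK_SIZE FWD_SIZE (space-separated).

After 1 (visit(M)): cur=M back=1 fwd=0
After 2 (visit(Z)): cur=Z back=2 fwd=0
After 3 (back): cur=M back=1 fwd=1

M 1 1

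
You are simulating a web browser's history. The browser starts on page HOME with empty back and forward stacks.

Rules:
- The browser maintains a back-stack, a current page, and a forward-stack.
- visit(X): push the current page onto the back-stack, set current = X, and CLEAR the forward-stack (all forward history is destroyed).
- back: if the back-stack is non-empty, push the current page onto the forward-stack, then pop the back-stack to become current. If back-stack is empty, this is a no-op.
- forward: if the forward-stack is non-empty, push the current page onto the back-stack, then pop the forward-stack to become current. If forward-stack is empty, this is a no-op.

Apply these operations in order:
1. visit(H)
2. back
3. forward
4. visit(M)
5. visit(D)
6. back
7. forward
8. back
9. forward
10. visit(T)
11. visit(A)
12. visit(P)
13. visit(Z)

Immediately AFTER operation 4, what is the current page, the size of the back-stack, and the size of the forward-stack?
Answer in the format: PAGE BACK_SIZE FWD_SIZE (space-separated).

After 1 (visit(H)): cur=H back=1 fwd=0
After 2 (back): cur=HOME back=0 fwd=1
After 3 (forward): cur=H back=1 fwd=0
After 4 (visit(M)): cur=M back=2 fwd=0

M 2 0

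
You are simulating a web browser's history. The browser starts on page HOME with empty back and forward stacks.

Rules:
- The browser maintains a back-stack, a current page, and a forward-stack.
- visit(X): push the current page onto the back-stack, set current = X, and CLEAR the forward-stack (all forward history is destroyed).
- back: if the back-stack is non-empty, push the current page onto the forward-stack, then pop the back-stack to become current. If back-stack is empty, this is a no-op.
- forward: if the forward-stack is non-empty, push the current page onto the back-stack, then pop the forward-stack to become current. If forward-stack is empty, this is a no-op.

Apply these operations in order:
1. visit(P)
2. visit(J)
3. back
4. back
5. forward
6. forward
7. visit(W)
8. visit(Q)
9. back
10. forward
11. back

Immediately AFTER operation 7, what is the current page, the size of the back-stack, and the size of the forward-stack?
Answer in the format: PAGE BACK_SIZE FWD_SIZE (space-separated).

After 1 (visit(P)): cur=P back=1 fwd=0
After 2 (visit(J)): cur=J back=2 fwd=0
After 3 (back): cur=P back=1 fwd=1
After 4 (back): cur=HOME back=0 fwd=2
After 5 (forward): cur=P back=1 fwd=1
After 6 (forward): cur=J back=2 fwd=0
After 7 (visit(W)): cur=W back=3 fwd=0

W 3 0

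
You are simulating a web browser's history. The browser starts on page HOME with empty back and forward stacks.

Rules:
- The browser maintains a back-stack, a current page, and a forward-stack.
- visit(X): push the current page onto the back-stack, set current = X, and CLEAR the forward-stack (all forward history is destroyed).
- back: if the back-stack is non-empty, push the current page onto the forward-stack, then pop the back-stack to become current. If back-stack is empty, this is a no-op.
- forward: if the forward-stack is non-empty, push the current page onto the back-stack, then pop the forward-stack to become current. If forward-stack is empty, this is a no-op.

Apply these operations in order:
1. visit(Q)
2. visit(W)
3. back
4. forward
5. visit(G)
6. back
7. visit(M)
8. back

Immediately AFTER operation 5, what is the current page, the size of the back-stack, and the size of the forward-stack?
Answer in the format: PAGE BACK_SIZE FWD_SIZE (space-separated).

After 1 (visit(Q)): cur=Q back=1 fwd=0
After 2 (visit(W)): cur=W back=2 fwd=0
After 3 (back): cur=Q back=1 fwd=1
After 4 (forward): cur=W back=2 fwd=0
After 5 (visit(G)): cur=G back=3 fwd=0

G 3 0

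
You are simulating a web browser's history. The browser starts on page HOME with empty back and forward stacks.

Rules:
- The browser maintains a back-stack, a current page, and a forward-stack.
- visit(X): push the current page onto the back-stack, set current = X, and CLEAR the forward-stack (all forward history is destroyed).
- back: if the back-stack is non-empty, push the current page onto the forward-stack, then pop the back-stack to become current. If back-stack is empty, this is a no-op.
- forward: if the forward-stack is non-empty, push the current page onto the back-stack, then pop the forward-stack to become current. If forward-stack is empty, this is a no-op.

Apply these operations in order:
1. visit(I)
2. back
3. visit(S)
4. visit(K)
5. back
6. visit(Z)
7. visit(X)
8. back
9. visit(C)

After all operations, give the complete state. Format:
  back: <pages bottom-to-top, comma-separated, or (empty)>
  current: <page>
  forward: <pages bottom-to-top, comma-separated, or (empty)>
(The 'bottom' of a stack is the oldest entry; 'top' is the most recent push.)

After 1 (visit(I)): cur=I back=1 fwd=0
After 2 (back): cur=HOME back=0 fwd=1
After 3 (visit(S)): cur=S back=1 fwd=0
After 4 (visit(K)): cur=K back=2 fwd=0
After 5 (back): cur=S back=1 fwd=1
After 6 (visit(Z)): cur=Z back=2 fwd=0
After 7 (visit(X)): cur=X back=3 fwd=0
After 8 (back): cur=Z back=2 fwd=1
After 9 (visit(C)): cur=C back=3 fwd=0

Answer: back: HOME,S,Z
current: C
forward: (empty)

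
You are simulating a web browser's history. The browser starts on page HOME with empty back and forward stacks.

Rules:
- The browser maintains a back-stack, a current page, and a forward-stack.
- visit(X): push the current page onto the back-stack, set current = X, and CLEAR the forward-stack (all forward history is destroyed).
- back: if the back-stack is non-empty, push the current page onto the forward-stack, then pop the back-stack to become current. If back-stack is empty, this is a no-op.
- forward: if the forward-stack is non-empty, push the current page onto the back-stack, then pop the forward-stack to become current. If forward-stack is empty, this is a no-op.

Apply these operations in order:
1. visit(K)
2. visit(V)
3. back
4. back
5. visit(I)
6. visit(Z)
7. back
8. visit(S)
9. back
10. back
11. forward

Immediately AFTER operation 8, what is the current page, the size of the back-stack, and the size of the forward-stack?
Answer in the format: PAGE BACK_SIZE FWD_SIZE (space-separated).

After 1 (visit(K)): cur=K back=1 fwd=0
After 2 (visit(V)): cur=V back=2 fwd=0
After 3 (back): cur=K back=1 fwd=1
After 4 (back): cur=HOME back=0 fwd=2
After 5 (visit(I)): cur=I back=1 fwd=0
After 6 (visit(Z)): cur=Z back=2 fwd=0
After 7 (back): cur=I back=1 fwd=1
After 8 (visit(S)): cur=S back=2 fwd=0

S 2 0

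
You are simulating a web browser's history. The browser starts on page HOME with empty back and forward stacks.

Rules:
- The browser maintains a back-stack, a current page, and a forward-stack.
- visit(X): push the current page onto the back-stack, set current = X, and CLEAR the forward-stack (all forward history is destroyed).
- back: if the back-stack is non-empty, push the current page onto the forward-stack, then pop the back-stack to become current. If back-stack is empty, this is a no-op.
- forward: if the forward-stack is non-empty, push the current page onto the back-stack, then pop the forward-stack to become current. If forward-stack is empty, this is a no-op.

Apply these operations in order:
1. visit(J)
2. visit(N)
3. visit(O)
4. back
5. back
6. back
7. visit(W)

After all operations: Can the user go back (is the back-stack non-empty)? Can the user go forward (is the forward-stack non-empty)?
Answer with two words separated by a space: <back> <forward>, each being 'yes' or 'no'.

After 1 (visit(J)): cur=J back=1 fwd=0
After 2 (visit(N)): cur=N back=2 fwd=0
After 3 (visit(O)): cur=O back=3 fwd=0
After 4 (back): cur=N back=2 fwd=1
After 5 (back): cur=J back=1 fwd=2
After 6 (back): cur=HOME back=0 fwd=3
After 7 (visit(W)): cur=W back=1 fwd=0

Answer: yes no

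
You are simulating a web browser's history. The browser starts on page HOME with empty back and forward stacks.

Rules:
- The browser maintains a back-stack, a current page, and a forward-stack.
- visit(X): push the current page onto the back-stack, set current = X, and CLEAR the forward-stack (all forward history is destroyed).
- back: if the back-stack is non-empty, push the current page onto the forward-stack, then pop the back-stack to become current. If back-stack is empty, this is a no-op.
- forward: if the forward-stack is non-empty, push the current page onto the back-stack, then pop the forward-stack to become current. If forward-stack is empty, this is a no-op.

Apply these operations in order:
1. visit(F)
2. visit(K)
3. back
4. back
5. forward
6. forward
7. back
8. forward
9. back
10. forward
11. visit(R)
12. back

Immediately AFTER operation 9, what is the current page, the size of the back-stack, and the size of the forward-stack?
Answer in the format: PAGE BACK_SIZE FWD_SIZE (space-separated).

After 1 (visit(F)): cur=F back=1 fwd=0
After 2 (visit(K)): cur=K back=2 fwd=0
After 3 (back): cur=F back=1 fwd=1
After 4 (back): cur=HOME back=0 fwd=2
After 5 (forward): cur=F back=1 fwd=1
After 6 (forward): cur=K back=2 fwd=0
After 7 (back): cur=F back=1 fwd=1
After 8 (forward): cur=K back=2 fwd=0
After 9 (back): cur=F back=1 fwd=1

F 1 1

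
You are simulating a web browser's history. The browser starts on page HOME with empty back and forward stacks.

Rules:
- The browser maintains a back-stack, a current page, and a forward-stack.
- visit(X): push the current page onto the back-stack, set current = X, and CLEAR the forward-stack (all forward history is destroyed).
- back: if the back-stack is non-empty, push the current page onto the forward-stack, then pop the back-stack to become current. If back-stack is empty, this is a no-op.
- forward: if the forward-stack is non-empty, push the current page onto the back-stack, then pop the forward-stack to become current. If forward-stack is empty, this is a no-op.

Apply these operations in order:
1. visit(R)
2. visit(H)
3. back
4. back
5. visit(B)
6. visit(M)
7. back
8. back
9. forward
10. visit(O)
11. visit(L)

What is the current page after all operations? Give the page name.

Answer: L

Derivation:
After 1 (visit(R)): cur=R back=1 fwd=0
After 2 (visit(H)): cur=H back=2 fwd=0
After 3 (back): cur=R back=1 fwd=1
After 4 (back): cur=HOME back=0 fwd=2
After 5 (visit(B)): cur=B back=1 fwd=0
After 6 (visit(M)): cur=M back=2 fwd=0
After 7 (back): cur=B back=1 fwd=1
After 8 (back): cur=HOME back=0 fwd=2
After 9 (forward): cur=B back=1 fwd=1
After 10 (visit(O)): cur=O back=2 fwd=0
After 11 (visit(L)): cur=L back=3 fwd=0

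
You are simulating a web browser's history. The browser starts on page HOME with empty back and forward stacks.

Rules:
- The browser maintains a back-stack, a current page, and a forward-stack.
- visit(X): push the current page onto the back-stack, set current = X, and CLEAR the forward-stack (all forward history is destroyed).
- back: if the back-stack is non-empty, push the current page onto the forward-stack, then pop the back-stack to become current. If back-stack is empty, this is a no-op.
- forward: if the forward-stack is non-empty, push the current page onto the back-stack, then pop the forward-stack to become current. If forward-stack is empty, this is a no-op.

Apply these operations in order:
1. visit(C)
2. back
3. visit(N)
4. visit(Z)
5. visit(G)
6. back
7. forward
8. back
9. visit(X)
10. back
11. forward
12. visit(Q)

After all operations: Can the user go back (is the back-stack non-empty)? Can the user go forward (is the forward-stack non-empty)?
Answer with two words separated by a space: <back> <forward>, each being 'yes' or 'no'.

After 1 (visit(C)): cur=C back=1 fwd=0
After 2 (back): cur=HOME back=0 fwd=1
After 3 (visit(N)): cur=N back=1 fwd=0
After 4 (visit(Z)): cur=Z back=2 fwd=0
After 5 (visit(G)): cur=G back=3 fwd=0
After 6 (back): cur=Z back=2 fwd=1
After 7 (forward): cur=G back=3 fwd=0
After 8 (back): cur=Z back=2 fwd=1
After 9 (visit(X)): cur=X back=3 fwd=0
After 10 (back): cur=Z back=2 fwd=1
After 11 (forward): cur=X back=3 fwd=0
After 12 (visit(Q)): cur=Q back=4 fwd=0

Answer: yes no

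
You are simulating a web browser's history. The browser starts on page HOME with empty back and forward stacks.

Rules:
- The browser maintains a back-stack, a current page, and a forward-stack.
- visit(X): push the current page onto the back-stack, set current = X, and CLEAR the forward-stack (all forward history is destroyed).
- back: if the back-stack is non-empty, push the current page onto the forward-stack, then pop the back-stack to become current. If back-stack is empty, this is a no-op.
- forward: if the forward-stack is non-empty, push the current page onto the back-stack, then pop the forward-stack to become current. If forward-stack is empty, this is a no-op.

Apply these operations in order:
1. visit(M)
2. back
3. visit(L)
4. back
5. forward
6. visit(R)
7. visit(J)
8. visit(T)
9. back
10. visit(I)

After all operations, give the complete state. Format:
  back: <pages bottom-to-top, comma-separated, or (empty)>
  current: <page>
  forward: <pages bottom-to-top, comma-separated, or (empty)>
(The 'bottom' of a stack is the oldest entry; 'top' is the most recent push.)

Answer: back: HOME,L,R,J
current: I
forward: (empty)

Derivation:
After 1 (visit(M)): cur=M back=1 fwd=0
After 2 (back): cur=HOME back=0 fwd=1
After 3 (visit(L)): cur=L back=1 fwd=0
After 4 (back): cur=HOME back=0 fwd=1
After 5 (forward): cur=L back=1 fwd=0
After 6 (visit(R)): cur=R back=2 fwd=0
After 7 (visit(J)): cur=J back=3 fwd=0
After 8 (visit(T)): cur=T back=4 fwd=0
After 9 (back): cur=J back=3 fwd=1
After 10 (visit(I)): cur=I back=4 fwd=0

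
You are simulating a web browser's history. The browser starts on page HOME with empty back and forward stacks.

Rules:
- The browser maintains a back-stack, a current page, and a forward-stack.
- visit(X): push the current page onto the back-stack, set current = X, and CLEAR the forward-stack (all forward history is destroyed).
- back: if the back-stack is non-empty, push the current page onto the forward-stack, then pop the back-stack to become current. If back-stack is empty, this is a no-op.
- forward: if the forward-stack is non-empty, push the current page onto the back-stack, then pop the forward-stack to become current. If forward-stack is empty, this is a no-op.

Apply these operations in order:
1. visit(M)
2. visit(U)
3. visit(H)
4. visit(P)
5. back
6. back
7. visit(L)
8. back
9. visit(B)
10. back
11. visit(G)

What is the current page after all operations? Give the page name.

After 1 (visit(M)): cur=M back=1 fwd=0
After 2 (visit(U)): cur=U back=2 fwd=0
After 3 (visit(H)): cur=H back=3 fwd=0
After 4 (visit(P)): cur=P back=4 fwd=0
After 5 (back): cur=H back=3 fwd=1
After 6 (back): cur=U back=2 fwd=2
After 7 (visit(L)): cur=L back=3 fwd=0
After 8 (back): cur=U back=2 fwd=1
After 9 (visit(B)): cur=B back=3 fwd=0
After 10 (back): cur=U back=2 fwd=1
After 11 (visit(G)): cur=G back=3 fwd=0

Answer: G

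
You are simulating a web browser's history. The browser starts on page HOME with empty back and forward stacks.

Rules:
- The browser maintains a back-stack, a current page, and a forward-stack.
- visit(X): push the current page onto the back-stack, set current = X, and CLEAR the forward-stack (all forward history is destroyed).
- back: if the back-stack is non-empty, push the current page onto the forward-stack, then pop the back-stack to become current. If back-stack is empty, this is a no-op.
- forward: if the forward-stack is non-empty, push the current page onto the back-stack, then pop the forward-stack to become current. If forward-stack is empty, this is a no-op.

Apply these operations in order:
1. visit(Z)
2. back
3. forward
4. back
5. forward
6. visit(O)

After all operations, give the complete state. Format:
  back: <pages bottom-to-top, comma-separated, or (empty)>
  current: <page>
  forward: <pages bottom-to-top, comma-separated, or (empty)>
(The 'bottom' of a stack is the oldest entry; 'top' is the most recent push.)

Answer: back: HOME,Z
current: O
forward: (empty)

Derivation:
After 1 (visit(Z)): cur=Z back=1 fwd=0
After 2 (back): cur=HOME back=0 fwd=1
After 3 (forward): cur=Z back=1 fwd=0
After 4 (back): cur=HOME back=0 fwd=1
After 5 (forward): cur=Z back=1 fwd=0
After 6 (visit(O)): cur=O back=2 fwd=0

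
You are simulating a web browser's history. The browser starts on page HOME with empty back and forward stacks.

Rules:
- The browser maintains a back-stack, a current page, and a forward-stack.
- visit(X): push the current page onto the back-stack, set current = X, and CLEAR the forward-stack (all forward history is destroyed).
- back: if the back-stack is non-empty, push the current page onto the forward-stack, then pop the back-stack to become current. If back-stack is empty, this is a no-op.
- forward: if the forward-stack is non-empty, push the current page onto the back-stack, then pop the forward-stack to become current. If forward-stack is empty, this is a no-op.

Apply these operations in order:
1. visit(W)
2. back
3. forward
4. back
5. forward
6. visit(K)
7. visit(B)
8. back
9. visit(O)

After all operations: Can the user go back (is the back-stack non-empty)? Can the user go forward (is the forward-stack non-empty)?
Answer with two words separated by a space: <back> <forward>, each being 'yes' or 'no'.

After 1 (visit(W)): cur=W back=1 fwd=0
After 2 (back): cur=HOME back=0 fwd=1
After 3 (forward): cur=W back=1 fwd=0
After 4 (back): cur=HOME back=0 fwd=1
After 5 (forward): cur=W back=1 fwd=0
After 6 (visit(K)): cur=K back=2 fwd=0
After 7 (visit(B)): cur=B back=3 fwd=0
After 8 (back): cur=K back=2 fwd=1
After 9 (visit(O)): cur=O back=3 fwd=0

Answer: yes no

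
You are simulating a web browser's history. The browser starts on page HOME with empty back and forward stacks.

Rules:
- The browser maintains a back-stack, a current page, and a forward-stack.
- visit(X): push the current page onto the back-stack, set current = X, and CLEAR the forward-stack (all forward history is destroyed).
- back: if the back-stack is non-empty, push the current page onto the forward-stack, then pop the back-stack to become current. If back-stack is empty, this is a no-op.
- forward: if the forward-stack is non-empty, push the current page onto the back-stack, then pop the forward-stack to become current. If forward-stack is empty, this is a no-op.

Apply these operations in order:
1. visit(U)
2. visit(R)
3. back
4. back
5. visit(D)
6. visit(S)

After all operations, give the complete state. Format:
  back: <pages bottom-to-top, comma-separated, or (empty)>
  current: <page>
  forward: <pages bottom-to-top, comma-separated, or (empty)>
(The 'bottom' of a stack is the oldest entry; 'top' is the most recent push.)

After 1 (visit(U)): cur=U back=1 fwd=0
After 2 (visit(R)): cur=R back=2 fwd=0
After 3 (back): cur=U back=1 fwd=1
After 4 (back): cur=HOME back=0 fwd=2
After 5 (visit(D)): cur=D back=1 fwd=0
After 6 (visit(S)): cur=S back=2 fwd=0

Answer: back: HOME,D
current: S
forward: (empty)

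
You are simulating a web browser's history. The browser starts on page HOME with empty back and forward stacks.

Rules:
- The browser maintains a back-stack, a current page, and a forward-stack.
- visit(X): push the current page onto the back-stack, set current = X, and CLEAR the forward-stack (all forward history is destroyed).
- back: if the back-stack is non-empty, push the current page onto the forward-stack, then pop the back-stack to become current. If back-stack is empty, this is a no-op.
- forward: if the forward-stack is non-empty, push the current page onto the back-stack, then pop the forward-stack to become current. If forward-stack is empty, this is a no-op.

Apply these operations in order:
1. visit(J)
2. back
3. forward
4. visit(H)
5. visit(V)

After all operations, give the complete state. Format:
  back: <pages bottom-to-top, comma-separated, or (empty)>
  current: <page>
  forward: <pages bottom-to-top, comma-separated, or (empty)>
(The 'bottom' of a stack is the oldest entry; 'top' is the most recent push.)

After 1 (visit(J)): cur=J back=1 fwd=0
After 2 (back): cur=HOME back=0 fwd=1
After 3 (forward): cur=J back=1 fwd=0
After 4 (visit(H)): cur=H back=2 fwd=0
After 5 (visit(V)): cur=V back=3 fwd=0

Answer: back: HOME,J,H
current: V
forward: (empty)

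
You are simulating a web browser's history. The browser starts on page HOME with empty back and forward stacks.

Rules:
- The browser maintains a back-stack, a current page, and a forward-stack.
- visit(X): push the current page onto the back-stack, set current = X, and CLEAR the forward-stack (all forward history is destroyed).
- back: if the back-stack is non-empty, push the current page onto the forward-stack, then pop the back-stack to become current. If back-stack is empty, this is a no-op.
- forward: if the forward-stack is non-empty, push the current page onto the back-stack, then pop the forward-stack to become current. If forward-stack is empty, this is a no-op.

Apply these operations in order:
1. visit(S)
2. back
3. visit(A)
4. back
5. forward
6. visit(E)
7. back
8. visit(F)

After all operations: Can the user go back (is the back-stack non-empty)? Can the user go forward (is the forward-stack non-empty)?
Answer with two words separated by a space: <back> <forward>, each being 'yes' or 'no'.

Answer: yes no

Derivation:
After 1 (visit(S)): cur=S back=1 fwd=0
After 2 (back): cur=HOME back=0 fwd=1
After 3 (visit(A)): cur=A back=1 fwd=0
After 4 (back): cur=HOME back=0 fwd=1
After 5 (forward): cur=A back=1 fwd=0
After 6 (visit(E)): cur=E back=2 fwd=0
After 7 (back): cur=A back=1 fwd=1
After 8 (visit(F)): cur=F back=2 fwd=0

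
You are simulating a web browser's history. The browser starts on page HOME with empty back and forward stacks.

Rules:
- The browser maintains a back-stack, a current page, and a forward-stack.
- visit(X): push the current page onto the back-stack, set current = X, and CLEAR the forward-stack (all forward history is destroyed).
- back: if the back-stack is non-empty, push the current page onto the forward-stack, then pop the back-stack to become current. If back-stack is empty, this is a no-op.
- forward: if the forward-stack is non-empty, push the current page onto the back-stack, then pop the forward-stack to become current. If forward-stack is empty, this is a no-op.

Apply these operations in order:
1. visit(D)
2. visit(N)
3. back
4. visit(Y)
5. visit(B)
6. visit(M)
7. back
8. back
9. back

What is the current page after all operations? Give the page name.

Answer: D

Derivation:
After 1 (visit(D)): cur=D back=1 fwd=0
After 2 (visit(N)): cur=N back=2 fwd=0
After 3 (back): cur=D back=1 fwd=1
After 4 (visit(Y)): cur=Y back=2 fwd=0
After 5 (visit(B)): cur=B back=3 fwd=0
After 6 (visit(M)): cur=M back=4 fwd=0
After 7 (back): cur=B back=3 fwd=1
After 8 (back): cur=Y back=2 fwd=2
After 9 (back): cur=D back=1 fwd=3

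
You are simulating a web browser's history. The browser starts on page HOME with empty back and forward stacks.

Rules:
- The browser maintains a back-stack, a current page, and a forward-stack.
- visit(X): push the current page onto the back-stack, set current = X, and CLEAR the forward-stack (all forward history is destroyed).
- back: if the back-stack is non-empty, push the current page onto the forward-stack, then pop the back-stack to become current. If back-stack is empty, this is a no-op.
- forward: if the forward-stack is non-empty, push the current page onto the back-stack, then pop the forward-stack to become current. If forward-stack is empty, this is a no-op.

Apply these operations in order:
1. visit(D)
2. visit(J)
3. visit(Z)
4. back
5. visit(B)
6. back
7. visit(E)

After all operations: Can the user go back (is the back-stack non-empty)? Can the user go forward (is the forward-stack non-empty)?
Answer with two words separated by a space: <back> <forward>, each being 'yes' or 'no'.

After 1 (visit(D)): cur=D back=1 fwd=0
After 2 (visit(J)): cur=J back=2 fwd=0
After 3 (visit(Z)): cur=Z back=3 fwd=0
After 4 (back): cur=J back=2 fwd=1
After 5 (visit(B)): cur=B back=3 fwd=0
After 6 (back): cur=J back=2 fwd=1
After 7 (visit(E)): cur=E back=3 fwd=0

Answer: yes no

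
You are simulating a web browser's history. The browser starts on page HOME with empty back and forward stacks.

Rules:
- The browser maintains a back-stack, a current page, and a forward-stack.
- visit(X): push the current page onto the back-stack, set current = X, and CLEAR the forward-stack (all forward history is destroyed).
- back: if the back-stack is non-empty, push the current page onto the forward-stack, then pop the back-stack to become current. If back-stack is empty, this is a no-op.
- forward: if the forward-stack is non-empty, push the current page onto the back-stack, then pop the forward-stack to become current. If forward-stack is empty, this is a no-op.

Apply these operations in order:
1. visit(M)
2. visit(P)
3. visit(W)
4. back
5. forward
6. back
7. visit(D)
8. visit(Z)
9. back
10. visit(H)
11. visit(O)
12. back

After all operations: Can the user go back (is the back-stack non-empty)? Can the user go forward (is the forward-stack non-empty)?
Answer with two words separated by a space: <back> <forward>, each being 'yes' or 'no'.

After 1 (visit(M)): cur=M back=1 fwd=0
After 2 (visit(P)): cur=P back=2 fwd=0
After 3 (visit(W)): cur=W back=3 fwd=0
After 4 (back): cur=P back=2 fwd=1
After 5 (forward): cur=W back=3 fwd=0
After 6 (back): cur=P back=2 fwd=1
After 7 (visit(D)): cur=D back=3 fwd=0
After 8 (visit(Z)): cur=Z back=4 fwd=0
After 9 (back): cur=D back=3 fwd=1
After 10 (visit(H)): cur=H back=4 fwd=0
After 11 (visit(O)): cur=O back=5 fwd=0
After 12 (back): cur=H back=4 fwd=1

Answer: yes yes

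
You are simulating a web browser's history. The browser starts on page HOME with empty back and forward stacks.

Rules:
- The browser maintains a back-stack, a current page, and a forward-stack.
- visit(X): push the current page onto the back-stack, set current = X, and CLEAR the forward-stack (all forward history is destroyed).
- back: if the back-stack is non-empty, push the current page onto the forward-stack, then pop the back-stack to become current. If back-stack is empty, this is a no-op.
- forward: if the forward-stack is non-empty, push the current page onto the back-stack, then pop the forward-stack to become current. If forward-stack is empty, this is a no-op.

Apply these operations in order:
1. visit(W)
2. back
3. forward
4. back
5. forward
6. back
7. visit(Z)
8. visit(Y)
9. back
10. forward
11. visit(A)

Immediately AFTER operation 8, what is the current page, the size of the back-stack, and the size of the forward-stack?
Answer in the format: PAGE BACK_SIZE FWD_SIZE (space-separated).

After 1 (visit(W)): cur=W back=1 fwd=0
After 2 (back): cur=HOME back=0 fwd=1
After 3 (forward): cur=W back=1 fwd=0
After 4 (back): cur=HOME back=0 fwd=1
After 5 (forward): cur=W back=1 fwd=0
After 6 (back): cur=HOME back=0 fwd=1
After 7 (visit(Z)): cur=Z back=1 fwd=0
After 8 (visit(Y)): cur=Y back=2 fwd=0

Y 2 0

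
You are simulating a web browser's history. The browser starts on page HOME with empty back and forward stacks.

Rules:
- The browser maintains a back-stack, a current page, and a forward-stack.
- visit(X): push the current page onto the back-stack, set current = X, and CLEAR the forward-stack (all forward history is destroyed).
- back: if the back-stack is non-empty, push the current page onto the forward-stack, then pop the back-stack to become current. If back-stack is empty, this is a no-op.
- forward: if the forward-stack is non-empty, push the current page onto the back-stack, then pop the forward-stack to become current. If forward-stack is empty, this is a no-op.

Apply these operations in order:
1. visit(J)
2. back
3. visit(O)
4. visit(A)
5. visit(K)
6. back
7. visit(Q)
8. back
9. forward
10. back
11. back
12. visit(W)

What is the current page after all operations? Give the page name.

Answer: W

Derivation:
After 1 (visit(J)): cur=J back=1 fwd=0
After 2 (back): cur=HOME back=0 fwd=1
After 3 (visit(O)): cur=O back=1 fwd=0
After 4 (visit(A)): cur=A back=2 fwd=0
After 5 (visit(K)): cur=K back=3 fwd=0
After 6 (back): cur=A back=2 fwd=1
After 7 (visit(Q)): cur=Q back=3 fwd=0
After 8 (back): cur=A back=2 fwd=1
After 9 (forward): cur=Q back=3 fwd=0
After 10 (back): cur=A back=2 fwd=1
After 11 (back): cur=O back=1 fwd=2
After 12 (visit(W)): cur=W back=2 fwd=0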